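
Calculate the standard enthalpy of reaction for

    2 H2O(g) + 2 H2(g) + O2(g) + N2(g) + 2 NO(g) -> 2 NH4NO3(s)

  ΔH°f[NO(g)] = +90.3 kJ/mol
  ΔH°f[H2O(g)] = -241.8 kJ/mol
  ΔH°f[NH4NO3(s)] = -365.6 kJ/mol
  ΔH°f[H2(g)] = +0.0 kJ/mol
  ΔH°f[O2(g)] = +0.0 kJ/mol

ΔH°rxn = Σ nΔHf°(products) − Σ nΔHf°(reactants).
Products: 2·(-365.6) = -731.2
Reactants: 2·(-241.8) + 2·(+0.0) + 1·(+0.0) + 1·(+0.0) + 2·(+90.3) = -303.0
ΔH_rxn = (-731.2) − (-303.0) = -428.2 kJ/mol

ΔH_rxn = -428.2 kJ/mol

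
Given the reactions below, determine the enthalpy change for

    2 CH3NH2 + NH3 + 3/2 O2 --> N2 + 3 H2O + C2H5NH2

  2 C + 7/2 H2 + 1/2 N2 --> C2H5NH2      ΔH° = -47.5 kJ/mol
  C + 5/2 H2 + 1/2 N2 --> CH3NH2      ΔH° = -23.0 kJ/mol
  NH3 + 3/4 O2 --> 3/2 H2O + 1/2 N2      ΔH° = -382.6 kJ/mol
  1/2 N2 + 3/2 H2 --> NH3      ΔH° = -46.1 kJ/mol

equation 1 as written (C2H5NH2 already on the product side): -47.5 kJ/mol
equation 2 reversed and × 2 (reverse to put CH3NH2 on the reactant side; scale by 2 for the 2 CH3NH2): (-2)·(-23.0) = +46.0 kJ/mol
equation 3 × 2 (×2 to match 3 H2O in the target): (2)·(-382.6) = -765.2 kJ/mol
equation 4 as written: -46.1 kJ/mol
Combining the equations, ΔH° = (1)·(-47.5) + (-2)·(-23.0) + (2)·(-382.6) + (1)·(-46.1) = -812.8 kJ/mol

ΔH° = -812.8 kJ/mol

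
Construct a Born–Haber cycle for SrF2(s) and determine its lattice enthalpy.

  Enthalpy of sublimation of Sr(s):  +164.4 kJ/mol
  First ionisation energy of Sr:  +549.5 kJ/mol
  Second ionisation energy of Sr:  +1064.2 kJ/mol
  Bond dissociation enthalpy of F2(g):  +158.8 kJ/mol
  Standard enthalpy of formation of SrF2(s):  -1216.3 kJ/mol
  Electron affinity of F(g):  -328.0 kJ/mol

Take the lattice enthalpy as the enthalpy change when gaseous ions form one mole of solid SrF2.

ΔHf° = 1·ΔHsub + 1·(ΣIE) + 1·D(F2) + 2·EA + U
-1216.3 = 1·(+164.4) + 1·(+1613.7) + 1·(+158.8) + 2·(-328.0) + U
U = -1216.3 − (+1280.9) = -2497.2 kJ/mol

U = -2497.2 kJ/mol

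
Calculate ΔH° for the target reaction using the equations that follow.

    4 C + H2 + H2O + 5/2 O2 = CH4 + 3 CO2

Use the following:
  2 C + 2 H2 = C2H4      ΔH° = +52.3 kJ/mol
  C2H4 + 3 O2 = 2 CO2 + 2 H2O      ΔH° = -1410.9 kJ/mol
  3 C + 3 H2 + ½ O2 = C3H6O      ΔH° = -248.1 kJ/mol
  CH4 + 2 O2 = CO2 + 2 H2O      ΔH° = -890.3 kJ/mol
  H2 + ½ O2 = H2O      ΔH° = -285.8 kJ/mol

equation 1 × 2: (2)·(+52.3) = +104.6 kJ/mol
equation 2 × 2: (2)·(-1410.9) = -2821.8 kJ/mol
equation 3: not needed.
equation 4 reversed: +890.3 kJ/mol
equation 5 reversed and × 3: (-3)·(-285.8) = +857.4 kJ/mol
ΔH° = (+104.6) + (-2821.8) + (+890.3) + (+857.4) = -969.5 kJ/mol

ΔH° = -969.5 kJ/mol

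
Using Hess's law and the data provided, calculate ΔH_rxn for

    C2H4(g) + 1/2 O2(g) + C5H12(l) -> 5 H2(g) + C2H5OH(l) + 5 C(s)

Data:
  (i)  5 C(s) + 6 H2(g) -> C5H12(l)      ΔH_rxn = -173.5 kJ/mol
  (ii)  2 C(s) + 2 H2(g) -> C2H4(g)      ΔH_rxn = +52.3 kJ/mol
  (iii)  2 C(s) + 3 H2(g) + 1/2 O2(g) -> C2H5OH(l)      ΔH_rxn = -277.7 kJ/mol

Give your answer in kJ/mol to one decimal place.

(i) reversed: +173.5 kJ/mol
(ii) reversed: -52.3 kJ/mol
(iii) as written: -277.7 kJ/mol
Since enthalpy is a state function, ΔH_rxn = (+173.5) + (-52.3) + (-277.7) = -156.5 kJ/mol

ΔH_rxn = -156.5 kJ/mol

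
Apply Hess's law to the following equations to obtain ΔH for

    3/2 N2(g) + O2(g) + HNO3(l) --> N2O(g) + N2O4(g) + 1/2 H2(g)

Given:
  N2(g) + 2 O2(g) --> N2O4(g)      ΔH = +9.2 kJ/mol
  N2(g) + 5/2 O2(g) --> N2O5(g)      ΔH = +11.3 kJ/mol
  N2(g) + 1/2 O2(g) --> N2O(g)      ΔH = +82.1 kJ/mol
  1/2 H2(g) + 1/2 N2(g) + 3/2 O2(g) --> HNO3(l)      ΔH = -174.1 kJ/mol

ΔH = 265.4 kJ/mol

equation 1 as written: +9.2 kJ/mol
equation 2: not needed.
equation 3 as written: +82.1 kJ/mol
equation 4 reversed: +174.1 kJ/mol
ΔH = (+9.2) + (+82.1) + (+174.1) = 265.4 kJ/mol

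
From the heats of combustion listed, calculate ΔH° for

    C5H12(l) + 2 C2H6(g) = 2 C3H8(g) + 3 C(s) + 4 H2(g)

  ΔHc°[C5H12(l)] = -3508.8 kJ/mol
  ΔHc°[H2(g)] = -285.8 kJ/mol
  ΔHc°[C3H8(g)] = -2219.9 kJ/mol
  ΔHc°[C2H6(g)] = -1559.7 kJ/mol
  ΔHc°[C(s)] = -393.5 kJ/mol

ΔH° = 135.3 kJ/mol

Using ΔH = Σ nΔHc°(reactants) − Σ nΔHc°(products):
= [1·(-3508.8) + 2·(-1559.7)] − [2·(-2219.9) + 3·(-393.5) + 4·(-285.8)]
= 135.3 kJ/mol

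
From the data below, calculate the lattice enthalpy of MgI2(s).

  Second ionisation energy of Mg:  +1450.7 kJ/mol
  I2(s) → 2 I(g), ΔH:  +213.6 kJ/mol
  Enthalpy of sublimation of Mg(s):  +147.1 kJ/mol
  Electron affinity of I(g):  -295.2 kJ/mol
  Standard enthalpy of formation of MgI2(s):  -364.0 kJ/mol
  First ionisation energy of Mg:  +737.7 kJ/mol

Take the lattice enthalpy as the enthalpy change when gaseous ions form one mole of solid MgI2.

ΔHf° = 1·ΔHsub + 1·(ΣIE) + 1·D(I2) + 2·EA + U
-364.0 = 1·(+147.1) + 1·(+2188.4) + 1·(+213.6) + 2·(-295.2) + U
U = -364.0 − (+1958.7) = -2322.7 kJ/mol

U = -2322.7 kJ/mol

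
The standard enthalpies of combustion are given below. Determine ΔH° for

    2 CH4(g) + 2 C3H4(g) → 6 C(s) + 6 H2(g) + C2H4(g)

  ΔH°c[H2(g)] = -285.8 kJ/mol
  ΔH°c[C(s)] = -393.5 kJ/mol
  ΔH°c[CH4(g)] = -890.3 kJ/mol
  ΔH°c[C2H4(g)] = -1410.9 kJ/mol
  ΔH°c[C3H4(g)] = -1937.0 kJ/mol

With combustion enthalpies, reactants minus products:
= [2·(-890.3) + 2·(-1937.0)] − [6·(-393.5) + 6·(-285.8) + 1·(-1410.9)]
= -167.9 kJ/mol

ΔH° = -167.9 kJ/mol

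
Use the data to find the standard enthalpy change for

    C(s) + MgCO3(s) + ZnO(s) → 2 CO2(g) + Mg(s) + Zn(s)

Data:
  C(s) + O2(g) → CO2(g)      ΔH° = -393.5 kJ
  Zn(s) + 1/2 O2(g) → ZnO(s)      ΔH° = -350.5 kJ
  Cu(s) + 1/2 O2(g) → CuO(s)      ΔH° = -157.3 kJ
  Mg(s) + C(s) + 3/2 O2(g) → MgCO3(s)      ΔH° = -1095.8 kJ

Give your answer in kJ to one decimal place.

ΔH° = 659.3 kJ

equation 1 × 2: (2)·(-393.5) = -787.0 kJ
equation 2 reversed: +350.5 kJ
equation 3: not needed.
equation 4 reversed: +1095.8 kJ
ΔH° = (2)·(-393.5) + (-1)·(-350.5) + (-1)·(-1095.8) = 659.3 kJ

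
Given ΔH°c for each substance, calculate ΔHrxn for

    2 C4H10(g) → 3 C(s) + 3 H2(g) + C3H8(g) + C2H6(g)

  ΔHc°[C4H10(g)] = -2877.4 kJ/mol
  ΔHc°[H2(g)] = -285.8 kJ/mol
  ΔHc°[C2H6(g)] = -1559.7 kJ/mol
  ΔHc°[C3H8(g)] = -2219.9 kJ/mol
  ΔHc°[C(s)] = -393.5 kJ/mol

ΔHrxn = 62.7 kJ/mol

With combustion enthalpies, reactants minus products:
= [2·(-2877.4)] − [3·(-393.5) + 3·(-285.8) + 1·(-2219.9) + 1·(-1559.7)]
= 62.7 kJ/mol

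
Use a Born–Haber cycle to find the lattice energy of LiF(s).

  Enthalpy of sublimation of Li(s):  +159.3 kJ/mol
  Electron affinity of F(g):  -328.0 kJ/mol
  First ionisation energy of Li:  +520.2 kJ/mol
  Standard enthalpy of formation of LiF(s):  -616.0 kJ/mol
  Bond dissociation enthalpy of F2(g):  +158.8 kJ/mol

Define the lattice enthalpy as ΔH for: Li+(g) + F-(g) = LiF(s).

U = -1046.9 kJ/mol

ΔHf° = 1·ΔHsub + 1·(ΣIE) + 1/2·D(F2) + 1·EA + U
-616.0 = 1·(+159.3) + 1·(+520.2) + 1/2·(+158.8) + 1·(-328.0) + U
U = -616.0 − (+430.9) = -1046.9 kJ/mol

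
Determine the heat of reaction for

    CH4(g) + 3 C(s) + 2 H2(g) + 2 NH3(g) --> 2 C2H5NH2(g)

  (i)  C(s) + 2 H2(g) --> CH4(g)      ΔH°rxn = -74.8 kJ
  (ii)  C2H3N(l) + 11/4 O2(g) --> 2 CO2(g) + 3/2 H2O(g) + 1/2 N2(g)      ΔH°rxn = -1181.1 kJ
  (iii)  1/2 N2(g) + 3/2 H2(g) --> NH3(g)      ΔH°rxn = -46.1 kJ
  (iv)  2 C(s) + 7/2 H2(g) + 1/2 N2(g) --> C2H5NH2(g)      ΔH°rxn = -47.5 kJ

(i) reversed (reverse to put CH4(g) on the reactant side): +74.8 kJ
(ii): not needed (CO2(g) appears nowhere else).
(iii) reversed and × 2 (reverse to put NH3(g) on the reactant side; ×2 to match 2 NH3(g) in the target): (-2)·(-46.1) = +92.2 kJ
(iv) × 2 (×2 to match 2 C2H5NH2(g) in the target): (2)·(-47.5) = -95.0 kJ
ΔH°rxn = (-1)·(-74.8) + (-2)·(-46.1) + (2)·(-47.5) = 72.0 kJ

ΔH°rxn = 72.0 kJ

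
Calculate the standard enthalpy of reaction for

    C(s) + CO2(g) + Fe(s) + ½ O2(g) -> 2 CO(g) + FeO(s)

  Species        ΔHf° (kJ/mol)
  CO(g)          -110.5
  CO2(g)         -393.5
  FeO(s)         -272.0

ΔH°rxn = Σ nΔHf°(products) − Σ nΔHf°(reactants).
Products: 2·(-110.5) + 1·(-272.0) = -493.0
Reactants: 1·(+0.0) + 1·(-393.5) + 1·(+0.0) + 1/2·(+0.0) = -393.5
ΔHrxn = (-493.0) − (-393.5) = -99.5 kJ/mol

ΔHrxn = -99.5 kJ/mol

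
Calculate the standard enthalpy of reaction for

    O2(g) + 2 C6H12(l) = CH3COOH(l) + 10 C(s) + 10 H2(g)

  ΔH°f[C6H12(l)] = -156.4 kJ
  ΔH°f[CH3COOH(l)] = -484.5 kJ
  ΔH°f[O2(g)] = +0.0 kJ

Products: 1·(-484.5) + 10·(+0.0) + 10·(+0.0) = -484.5
Reactants: 1·(+0.0) + 2·(-156.4) = -312.8
ΔH_rxn = (-484.5) − (-312.8) = -171.7 kJ

ΔH_rxn = -171.7 kJ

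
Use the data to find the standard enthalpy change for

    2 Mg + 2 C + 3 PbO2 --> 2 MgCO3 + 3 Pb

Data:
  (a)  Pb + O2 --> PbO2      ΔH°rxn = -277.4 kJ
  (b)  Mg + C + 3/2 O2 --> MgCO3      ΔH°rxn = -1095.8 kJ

(a) reversed and × 3 (PbO2 must end up as a reactant; scale by 3 for the 3 PbO2): (-3)·(-277.4) = +832.2 kJ
(b) × 2 (scale by 2 for the 2 MgCO3): (2)·(-1095.8) = -2191.6 kJ
ΔH°rxn = (+832.2) + (-2191.6) = -1359.4 kJ

ΔH°rxn = -1359.4 kJ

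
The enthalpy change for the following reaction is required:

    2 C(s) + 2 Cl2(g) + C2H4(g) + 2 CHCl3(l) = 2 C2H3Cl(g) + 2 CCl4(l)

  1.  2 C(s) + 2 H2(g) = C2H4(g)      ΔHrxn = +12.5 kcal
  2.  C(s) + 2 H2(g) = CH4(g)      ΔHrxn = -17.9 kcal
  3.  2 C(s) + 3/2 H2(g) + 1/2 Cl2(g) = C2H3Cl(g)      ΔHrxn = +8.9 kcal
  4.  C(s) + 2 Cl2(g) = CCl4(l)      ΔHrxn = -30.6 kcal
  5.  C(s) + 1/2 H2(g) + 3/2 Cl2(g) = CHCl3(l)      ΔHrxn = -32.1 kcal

eq. 1 reversed: -12.5 kcal
eq. 2: not needed.
eq. 3 × 2: (2)·(+8.9) = +17.8 kcal
eq. 4 × 2: (2)·(-30.6) = -61.2 kcal
eq. 5 reversed and × 2: (-2)·(-32.1) = +64.2 kcal
By Hess's law, ΔHrxn = (-12.5) + (+17.8) + (-61.2) + (+64.2) = 8.3 kcal

ΔHrxn = 8.3 kcal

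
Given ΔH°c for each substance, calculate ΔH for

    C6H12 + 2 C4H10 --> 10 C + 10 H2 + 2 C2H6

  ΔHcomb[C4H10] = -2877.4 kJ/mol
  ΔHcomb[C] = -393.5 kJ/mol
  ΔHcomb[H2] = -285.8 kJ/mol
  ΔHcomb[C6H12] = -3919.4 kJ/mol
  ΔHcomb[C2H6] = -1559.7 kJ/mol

ΔH = 238.2 kJ/mol

With combustion enthalpies, reactants minus products:
= [1·(-3919.4) + 2·(-2877.4)] − [10·(-393.5) + 10·(-285.8) + 2·(-1559.7)]
= 238.2 kJ/mol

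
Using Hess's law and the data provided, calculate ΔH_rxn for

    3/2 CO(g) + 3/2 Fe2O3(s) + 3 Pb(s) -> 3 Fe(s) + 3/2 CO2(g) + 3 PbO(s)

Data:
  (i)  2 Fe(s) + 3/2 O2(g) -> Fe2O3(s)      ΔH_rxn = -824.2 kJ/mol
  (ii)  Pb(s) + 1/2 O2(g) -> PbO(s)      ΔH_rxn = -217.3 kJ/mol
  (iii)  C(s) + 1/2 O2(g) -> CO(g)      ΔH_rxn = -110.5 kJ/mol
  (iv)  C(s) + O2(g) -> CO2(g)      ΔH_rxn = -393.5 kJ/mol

(i) reversed and × 3/2: (-3/2)·(-824.2) = +1236.3 kJ/mol
(ii) × 3: (3)·(-217.3) = -651.9 kJ/mol
(iii) reversed and × 3/2: (-3/2)·(-110.5) = +165.75 kJ/mol
(iv) × 3/2: (3/2)·(-393.5) = -590.25 kJ/mol
Summing the manipulated equations, ΔH_rxn = (+1236.3) + (-651.9) + (+165.75) + (-590.25) = 159.9 kJ/mol

ΔH_rxn = 159.9 kJ/mol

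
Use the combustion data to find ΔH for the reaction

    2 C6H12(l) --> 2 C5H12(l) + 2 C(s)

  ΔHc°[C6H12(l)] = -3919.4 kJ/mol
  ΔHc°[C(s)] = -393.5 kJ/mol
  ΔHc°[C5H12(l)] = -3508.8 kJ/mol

With combustion enthalpies, reactants minus products:
= [2·(-3919.4)] − [2·(-3508.8) + 2·(-393.5)]
= -34.2 kJ/mol

ΔH = -34.2 kJ/mol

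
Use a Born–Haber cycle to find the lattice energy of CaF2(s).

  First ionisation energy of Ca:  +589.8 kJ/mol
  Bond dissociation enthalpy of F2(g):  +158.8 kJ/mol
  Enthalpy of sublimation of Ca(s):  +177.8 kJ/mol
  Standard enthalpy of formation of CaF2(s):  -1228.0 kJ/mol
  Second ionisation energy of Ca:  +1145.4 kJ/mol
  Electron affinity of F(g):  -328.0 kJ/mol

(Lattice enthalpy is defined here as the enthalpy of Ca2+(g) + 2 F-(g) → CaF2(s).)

U = -2643.8 kJ/mol

ΔHf° = 1·ΔHsub + 1·(ΣIE) + 1·D(F2) + 2·EA + U
-1228.0 = 1·(+177.8) + 1·(+1735.2) + 1·(+158.8) + 2·(-328.0) + U
U = -1228.0 − (+1415.8) = -2643.8 kJ/mol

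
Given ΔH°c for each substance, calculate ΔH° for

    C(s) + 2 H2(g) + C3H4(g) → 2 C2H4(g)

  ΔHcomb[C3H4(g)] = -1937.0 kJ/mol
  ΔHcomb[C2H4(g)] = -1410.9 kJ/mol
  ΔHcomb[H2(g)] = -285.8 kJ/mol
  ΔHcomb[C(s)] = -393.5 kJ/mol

Using ΔH = Σ nΔHc°(reactants) − Σ nΔHc°(products):
= [1·(-393.5) + 2·(-285.8) + 1·(-1937.0)] − [2·(-1410.9)]
= -80.3 kJ/mol

ΔH° = -80.3 kJ/mol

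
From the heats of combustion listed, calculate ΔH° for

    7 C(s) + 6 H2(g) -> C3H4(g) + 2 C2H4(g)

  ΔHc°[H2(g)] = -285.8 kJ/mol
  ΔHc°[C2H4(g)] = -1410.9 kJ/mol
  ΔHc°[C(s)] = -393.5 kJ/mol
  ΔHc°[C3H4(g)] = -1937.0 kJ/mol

ΔH° = 289.5 kJ/mol

With combustion enthalpies, reactants minus products:
= [7·(-393.5) + 6·(-285.8)] − [1·(-1937.0) + 2·(-1410.9)]
= 289.5 kJ/mol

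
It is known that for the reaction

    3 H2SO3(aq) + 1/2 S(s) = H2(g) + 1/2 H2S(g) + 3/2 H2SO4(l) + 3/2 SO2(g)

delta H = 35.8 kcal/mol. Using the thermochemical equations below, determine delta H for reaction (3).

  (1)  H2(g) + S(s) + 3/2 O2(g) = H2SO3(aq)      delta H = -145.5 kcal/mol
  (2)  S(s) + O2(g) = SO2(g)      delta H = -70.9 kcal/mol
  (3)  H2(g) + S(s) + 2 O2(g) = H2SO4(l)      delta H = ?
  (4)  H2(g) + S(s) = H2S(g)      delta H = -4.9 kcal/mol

(1) reversed and × 3 (H2SO3(aq) must end up as a reactant; ×3 to match 3 H2SO3(aq) in the target): (-3)·(-145.5) = +436.5 kcal/mol
(2) × 3/2 (scale by 3/2 for the 3/2 SO2(g)): (3/2)·(-70.9) = -106.35 kcal/mol
(3) × 3/2 (×3/2 to match 3/2 H2SO4(l) in the target): contributes 3/2·x
(4) × 1/2 (scale by 1/2 for the 1/2 H2S(g)): (1/2)·(-4.9) = -2.45 kcal/mol
+35.8 = (+436.5) + (-106.35) + (-2.45) + 3/2·x
x = (+35.8 − (+327.7)) / (3/2) = -194.6 kcal/mol

delta H = -194.6 kcal/mol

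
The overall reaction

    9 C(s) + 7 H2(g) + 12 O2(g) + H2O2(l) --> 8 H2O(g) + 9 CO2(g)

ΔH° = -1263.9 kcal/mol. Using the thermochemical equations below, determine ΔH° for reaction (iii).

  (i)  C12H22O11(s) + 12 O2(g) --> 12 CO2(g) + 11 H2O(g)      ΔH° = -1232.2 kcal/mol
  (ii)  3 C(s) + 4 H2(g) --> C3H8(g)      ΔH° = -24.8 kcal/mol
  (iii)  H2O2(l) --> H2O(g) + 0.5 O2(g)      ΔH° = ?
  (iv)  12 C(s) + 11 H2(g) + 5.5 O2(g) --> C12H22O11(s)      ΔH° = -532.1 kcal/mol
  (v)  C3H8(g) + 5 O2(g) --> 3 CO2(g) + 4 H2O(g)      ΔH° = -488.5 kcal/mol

(i) as written: -1232.2 kcal/mol
(ii) reversed: +24.8 kcal/mol
(iii) as written (H2O2(l) already on the reactant side): contributes x
(iv) as written: -532.1 kcal/mol
(v) reversed: +488.5 kcal/mol
-1263.9 = (-1232.2) + (+24.8) + (-532.1) + (+488.5) + x
x = (-1263.9 − (-1251.0)) / (1) = -12.9 kcal/mol

ΔH° = -12.9 kcal/mol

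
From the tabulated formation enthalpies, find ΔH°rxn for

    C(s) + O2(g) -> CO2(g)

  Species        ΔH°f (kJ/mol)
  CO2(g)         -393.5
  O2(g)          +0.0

ΔH°rxn = -393.5 kJ/mol

ΔH°rxn = Σ nΔHf°(products) − Σ nΔHf°(reactants).
Products: 1·(-393.5) = -393.5
Reactants: 1·(+0.0) + 1·(+0.0) = +0.0
ΔH°rxn = (-393.5) − (+0.0) = -393.5 kJ/mol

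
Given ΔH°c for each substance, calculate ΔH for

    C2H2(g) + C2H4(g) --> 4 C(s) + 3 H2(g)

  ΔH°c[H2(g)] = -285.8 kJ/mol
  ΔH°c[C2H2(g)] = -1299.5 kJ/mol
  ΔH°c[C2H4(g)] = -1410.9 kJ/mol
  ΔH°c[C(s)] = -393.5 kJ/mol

With combustion enthalpies, reactants minus products:
= [1·(-1299.5) + 1·(-1410.9)] − [4·(-393.5) + 3·(-285.8)]
= -279.0 kJ/mol

ΔH = -279.0 kJ/mol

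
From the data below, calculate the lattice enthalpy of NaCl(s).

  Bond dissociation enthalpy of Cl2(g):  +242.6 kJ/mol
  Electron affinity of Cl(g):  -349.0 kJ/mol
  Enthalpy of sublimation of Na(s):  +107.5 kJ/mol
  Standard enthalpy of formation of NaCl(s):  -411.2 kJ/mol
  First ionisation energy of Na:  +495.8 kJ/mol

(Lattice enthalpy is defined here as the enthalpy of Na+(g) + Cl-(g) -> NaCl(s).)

U = -786.8 kJ/mol

ΔHf° = 1·ΔHsub + 1·(ΣIE) + 1/2·D(Cl2) + 1·EA + U
-411.2 = 1·(+107.5) + 1·(+495.8) + 1/2·(+242.6) + 1·(-349.0) + U
U = -411.2 − (+375.6) = -786.8 kJ/mol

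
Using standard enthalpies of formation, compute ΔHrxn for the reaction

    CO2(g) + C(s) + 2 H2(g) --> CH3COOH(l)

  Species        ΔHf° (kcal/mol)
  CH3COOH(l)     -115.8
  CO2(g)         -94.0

ΔHrxn = -21.8 kcal/mol

Products: 1·(-115.8) = -115.8
Reactants: 1·(-94.0) + 1·(+0.0) + 2·(+0.0) = -94.0
ΔHrxn = (-115.8) − (-94.0) = -21.8 kcal/mol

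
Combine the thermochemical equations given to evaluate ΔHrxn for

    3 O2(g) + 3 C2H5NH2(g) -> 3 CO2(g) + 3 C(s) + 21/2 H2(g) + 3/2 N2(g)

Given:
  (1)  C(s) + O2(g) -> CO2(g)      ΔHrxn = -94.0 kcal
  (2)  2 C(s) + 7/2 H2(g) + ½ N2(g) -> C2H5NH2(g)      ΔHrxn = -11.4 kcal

ΔHrxn = -247.8 kcal

(1) × 3 (scale by 3 for the 3 CO2(g)): (3)·(-94.0) = -282.0 kcal
(2) reversed and × 3 (reverse to put C2H5NH2(g) on the reactant side; ×3 to match 3 C2H5NH2(g) in the target): (-3)·(-11.4) = +34.2 kcal
Summing the manipulated equations, ΔHrxn = (-282.0) + (+34.2) = -247.8 kcal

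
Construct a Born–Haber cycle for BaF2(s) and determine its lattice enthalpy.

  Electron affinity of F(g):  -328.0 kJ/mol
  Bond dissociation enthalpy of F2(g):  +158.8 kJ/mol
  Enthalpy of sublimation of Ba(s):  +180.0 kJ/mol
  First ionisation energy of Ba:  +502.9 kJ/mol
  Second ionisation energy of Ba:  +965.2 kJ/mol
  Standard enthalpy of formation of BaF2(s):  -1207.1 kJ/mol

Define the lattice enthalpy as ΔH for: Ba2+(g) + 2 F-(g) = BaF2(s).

U = -2358.0 kJ/mol

ΔHf° = 1·ΔHsub + 1·(ΣIE) + 1·D(F2) + 2·EA + U
-1207.1 = 1·(+180.0) + 1·(+1468.1) + 1·(+158.8) + 2·(-328.0) + U
U = -1207.1 − (+1150.9) = -2358.0 kJ/mol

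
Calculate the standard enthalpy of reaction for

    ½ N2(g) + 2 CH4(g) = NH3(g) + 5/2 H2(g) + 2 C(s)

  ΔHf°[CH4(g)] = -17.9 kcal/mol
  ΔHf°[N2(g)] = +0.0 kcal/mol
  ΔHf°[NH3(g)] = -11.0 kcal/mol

ΔH_rxn = 24.8 kcal/mol

Products: 1·(-11.0) + 5/2·(+0.0) + 2·(+0.0) = -11.0
Reactants: 1/2·(+0.0) + 2·(-17.9) = -35.8
ΔH_rxn = (-11.0) − (-35.8) = 24.8 kcal/mol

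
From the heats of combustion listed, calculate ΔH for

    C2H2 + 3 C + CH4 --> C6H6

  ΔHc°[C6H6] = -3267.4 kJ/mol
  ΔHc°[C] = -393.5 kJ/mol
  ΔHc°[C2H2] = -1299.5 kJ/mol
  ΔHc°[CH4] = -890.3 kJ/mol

ΔH = -102.9 kJ/mol

Using ΔH = Σ nΔHc°(reactants) − Σ nΔHc°(products):
= [1·(-1299.5) + 3·(-393.5) + 1·(-890.3)] − [1·(-3267.4)]
= -102.9 kJ/mol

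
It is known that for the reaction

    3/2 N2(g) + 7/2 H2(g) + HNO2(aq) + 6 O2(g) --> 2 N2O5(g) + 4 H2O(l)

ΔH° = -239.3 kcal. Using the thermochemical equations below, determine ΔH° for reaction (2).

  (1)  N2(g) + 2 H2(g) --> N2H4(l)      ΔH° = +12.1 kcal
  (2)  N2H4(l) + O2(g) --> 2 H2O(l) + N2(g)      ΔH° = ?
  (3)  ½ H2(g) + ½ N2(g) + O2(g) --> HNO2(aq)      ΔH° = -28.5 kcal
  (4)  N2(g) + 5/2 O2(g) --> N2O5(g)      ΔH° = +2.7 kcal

ΔH° = -148.7 kcal

(1) × 2: (2)·(+12.1) = +24.2 kcal
(2) × 2 (×2 to match 4 H2O(l) in the target): contributes 2·x
(3) reversed (HNO2(aq) must end up as a reactant): +28.5 kcal
(4) × 2 (×2 to match 2 N2O5(g) in the target): (2)·(+2.7) = +5.4 kcal
-239.3 = (+24.2) + (+28.5) + (+5.4) + 2·x
x = (-239.3 − (+58.1)) / (2) = -148.7 kcal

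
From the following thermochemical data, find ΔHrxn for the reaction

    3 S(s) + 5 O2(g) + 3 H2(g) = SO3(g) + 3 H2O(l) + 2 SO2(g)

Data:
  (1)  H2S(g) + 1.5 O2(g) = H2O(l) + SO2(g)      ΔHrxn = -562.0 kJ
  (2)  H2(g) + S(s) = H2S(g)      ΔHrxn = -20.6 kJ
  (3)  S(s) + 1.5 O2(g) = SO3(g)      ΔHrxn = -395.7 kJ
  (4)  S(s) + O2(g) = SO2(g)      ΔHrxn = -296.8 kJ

ΔHrxn = -1846.7 kJ

(1) × 3: (3)·(-562.0) = -1686.0 kJ
(2) × 3: (3)·(-20.6) = -61.8 kJ
(3) as written: -395.7 kJ
(4) reversed: +296.8 kJ
ΔHrxn = (-1686.0) + (-61.8) + (-395.7) + (+296.8) = -1846.7 kJ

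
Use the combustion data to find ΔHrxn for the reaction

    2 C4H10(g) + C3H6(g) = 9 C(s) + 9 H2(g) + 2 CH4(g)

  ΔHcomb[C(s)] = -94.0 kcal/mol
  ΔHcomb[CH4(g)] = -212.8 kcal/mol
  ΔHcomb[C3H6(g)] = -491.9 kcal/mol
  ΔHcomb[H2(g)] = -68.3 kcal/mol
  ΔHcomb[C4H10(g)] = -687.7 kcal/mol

With combustion enthalpies, reactants minus products:
= [2·(-687.7) + 1·(-491.9)] − [9·(-94.0) + 9·(-68.3) + 2·(-212.8)]
= 19.0 kcal/mol

ΔHrxn = 19.0 kcal/mol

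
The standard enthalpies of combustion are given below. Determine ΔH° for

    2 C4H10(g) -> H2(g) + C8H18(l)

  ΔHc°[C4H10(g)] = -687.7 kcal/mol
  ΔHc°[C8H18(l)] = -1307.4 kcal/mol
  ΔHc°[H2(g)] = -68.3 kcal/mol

Using ΔH = Σ nΔHc°(reactants) − Σ nΔHc°(products):
= [2·(-687.7)] − [1·(-68.3) + 1·(-1307.4)]
= 0.3 kcal/mol

ΔH° = 0.3 kcal/mol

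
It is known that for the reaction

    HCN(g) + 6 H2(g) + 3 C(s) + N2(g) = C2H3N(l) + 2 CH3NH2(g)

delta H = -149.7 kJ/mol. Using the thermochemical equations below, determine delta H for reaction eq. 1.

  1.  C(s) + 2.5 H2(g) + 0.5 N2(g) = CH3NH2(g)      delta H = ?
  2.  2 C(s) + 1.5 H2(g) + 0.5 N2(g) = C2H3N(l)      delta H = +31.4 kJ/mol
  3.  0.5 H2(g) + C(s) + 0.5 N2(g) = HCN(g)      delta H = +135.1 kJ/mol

delta H = -23.0 kJ/mol

eq. 1 × 2 (×2 to match 2 CH3NH2(g) in the target): contributes 2·x
eq. 2 as written (C2H3N(l) already on the product side): +31.4 kJ/mol
eq. 3 reversed (reverse to put HCN(g) on the reactant side): -135.1 kJ/mol
-149.7 = (+31.4) + (-135.1) + 2·x
x = (-149.7 − (-103.7)) / (2) = -23.0 kJ/mol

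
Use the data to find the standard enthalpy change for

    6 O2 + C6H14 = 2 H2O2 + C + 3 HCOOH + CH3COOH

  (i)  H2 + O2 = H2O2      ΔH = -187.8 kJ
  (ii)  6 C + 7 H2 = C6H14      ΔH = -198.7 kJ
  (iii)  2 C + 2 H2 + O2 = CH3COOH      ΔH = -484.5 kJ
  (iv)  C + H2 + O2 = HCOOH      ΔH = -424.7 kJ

(i) × 2 (scale by 2 for the 2 H2O2): (2)·(-187.8) = -375.6 kJ
(ii) reversed (reverse to put C6H14 on the reactant side): +198.7 kJ
(iii) as written (CH3COOH already on the product side): -484.5 kJ
(iv) × 3 (×3 to match 3 HCOOH in the target): (3)·(-424.7) = -1274.1 kJ
Summing the manipulated equations, ΔH = (-375.6) + (+198.7) + (-484.5) + (-1274.1) = -1935.5 kJ

ΔH = -1935.5 kJ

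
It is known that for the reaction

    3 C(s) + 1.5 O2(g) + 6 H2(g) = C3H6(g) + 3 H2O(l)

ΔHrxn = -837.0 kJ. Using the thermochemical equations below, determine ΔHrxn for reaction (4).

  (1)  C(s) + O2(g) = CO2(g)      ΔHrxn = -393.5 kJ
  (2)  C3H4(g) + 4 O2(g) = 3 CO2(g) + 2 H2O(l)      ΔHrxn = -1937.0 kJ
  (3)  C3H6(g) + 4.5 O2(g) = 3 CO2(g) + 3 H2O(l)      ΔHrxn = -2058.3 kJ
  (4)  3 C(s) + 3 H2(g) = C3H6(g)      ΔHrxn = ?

ΔHrxn = 20.4 kJ

(1) reversed and × 3: (-3)·(-393.5) = +1180.5 kJ
(2): not needed.
(3) as written: -2058.3 kJ
(4) × 2: contributes 2·x
-837.0 = (+1180.5) + (-2058.3) + 2·x
x = (-837.0 − (-877.8)) / (2) = 20.4 kJ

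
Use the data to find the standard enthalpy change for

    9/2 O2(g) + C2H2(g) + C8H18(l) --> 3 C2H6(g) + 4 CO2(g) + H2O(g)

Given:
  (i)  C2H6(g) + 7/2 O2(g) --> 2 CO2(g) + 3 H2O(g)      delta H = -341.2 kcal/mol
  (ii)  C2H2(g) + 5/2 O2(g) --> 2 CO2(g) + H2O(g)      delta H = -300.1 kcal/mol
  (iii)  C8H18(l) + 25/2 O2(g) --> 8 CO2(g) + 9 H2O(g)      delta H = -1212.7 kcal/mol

delta H = -489.2 kcal/mol

(i) reversed and × 3: (-3)·(-341.2) = +1023.6 kcal/mol
(ii) as written: -300.1 kcal/mol
(iii) as written: -1212.7 kcal/mol
delta H = (-3)·(-341.2) + (1)·(-300.1) + (1)·(-1212.7) = -489.2 kcal/mol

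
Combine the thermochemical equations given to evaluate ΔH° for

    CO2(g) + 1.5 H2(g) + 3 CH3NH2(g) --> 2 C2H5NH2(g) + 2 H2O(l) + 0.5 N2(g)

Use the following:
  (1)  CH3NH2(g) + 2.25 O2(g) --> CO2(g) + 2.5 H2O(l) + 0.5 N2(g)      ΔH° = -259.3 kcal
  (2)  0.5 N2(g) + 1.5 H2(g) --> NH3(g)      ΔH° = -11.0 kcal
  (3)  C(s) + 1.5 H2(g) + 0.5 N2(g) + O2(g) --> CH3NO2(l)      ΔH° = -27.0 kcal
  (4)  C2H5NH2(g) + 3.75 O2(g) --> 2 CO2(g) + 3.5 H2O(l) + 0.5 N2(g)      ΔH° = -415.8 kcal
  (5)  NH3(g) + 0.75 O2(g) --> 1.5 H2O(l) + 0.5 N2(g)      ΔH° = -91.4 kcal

(1) × 3: (3)·(-259.3) = -777.9 kcal
(2) as written: -11.0 kcal
(3): not needed.
(4) reversed and × 2: (-2)·(-415.8) = +831.6 kcal
(5) as written: -91.4 kcal
Summing the manipulated equations, ΔH° = (3)·(-259.3) + (1)·(-11.0) + (-2)·(-415.8) + (1)·(-91.4) = -48.7 kcal

ΔH° = -48.7 kcal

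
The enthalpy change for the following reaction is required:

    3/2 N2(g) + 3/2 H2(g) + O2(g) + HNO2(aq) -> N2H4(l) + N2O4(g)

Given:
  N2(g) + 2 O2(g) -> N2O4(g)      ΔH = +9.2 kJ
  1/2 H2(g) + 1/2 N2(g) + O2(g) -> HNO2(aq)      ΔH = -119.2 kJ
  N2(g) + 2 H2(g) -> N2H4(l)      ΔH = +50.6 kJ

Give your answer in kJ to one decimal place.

equation 1 as written (N2O4(g) already on the product side): +9.2 kJ
equation 2 reversed (HNO2(aq) must end up as a reactant): +119.2 kJ
equation 3 as written (N2H4(l) already on the product side): +50.6 kJ
ΔH = (1)·(+9.2) + (-1)·(-119.2) + (1)·(+50.6) = 179.0 kJ

ΔH = 179.0 kJ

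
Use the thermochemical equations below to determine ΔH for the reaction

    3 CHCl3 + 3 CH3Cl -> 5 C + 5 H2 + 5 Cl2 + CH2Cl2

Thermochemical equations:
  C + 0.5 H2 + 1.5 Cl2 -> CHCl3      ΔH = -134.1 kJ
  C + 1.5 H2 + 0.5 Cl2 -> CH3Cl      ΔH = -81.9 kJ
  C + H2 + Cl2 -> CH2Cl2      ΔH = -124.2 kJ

ΔH = 523.8 kJ

equation 1 reversed and × 3: (-3)·(-134.1) = +402.3 kJ
equation 2 reversed and × 3: (-3)·(-81.9) = +245.7 kJ
equation 3 as written: -124.2 kJ
By Hess's law, ΔH = (+402.3) + (+245.7) + (-124.2) = 523.8 kJ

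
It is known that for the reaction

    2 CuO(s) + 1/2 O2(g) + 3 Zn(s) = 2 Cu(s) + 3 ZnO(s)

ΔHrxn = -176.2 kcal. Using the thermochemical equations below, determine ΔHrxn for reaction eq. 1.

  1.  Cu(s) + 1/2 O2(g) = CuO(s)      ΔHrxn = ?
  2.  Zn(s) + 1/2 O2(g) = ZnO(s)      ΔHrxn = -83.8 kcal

ΔHrxn = -37.6 kcal

eq. 1 reversed and × 2 (reverse to put CuO(s) on the reactant side; ×2 to match 2 CuO(s) in the target): contributes −2·x
eq. 2 × 3 (scale by 3 for the 3 ZnO(s)): (3)·(-83.8) = -251.4 kcal
-176.2 = (-251.4) − 2·x
x = (-176.2 − (-251.4)) / (-2) = -37.6 kcal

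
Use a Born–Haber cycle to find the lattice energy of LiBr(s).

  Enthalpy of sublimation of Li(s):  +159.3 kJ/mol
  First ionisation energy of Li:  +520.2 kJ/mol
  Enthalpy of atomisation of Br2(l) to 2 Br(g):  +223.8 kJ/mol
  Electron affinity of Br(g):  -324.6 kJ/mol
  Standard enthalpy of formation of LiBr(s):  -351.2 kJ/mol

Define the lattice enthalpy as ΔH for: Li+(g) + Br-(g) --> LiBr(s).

U = -818.0 kJ/mol

ΔHf° = 1·ΔHsub + 1·(ΣIE) + 1/2·D(Br2) + 1·EA + U
-351.2 = 1·(+159.3) + 1·(+520.2) + 1/2·(+223.8) + 1·(-324.6) + U
U = -351.2 − (+466.8) = -818.0 kJ/mol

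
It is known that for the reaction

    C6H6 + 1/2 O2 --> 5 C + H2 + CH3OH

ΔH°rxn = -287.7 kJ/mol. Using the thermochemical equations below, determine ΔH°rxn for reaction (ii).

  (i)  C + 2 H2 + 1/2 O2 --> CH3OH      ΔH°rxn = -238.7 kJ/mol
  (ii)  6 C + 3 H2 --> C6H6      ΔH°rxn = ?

(i) as written (CH3OH already on the product side): -238.7 kJ/mol
(ii) reversed (reverse to put C6H6 on the reactant side): contributes −x
-287.7 = (-238.7) − x
x = (-287.7 − (-238.7)) / (-1) = 49.0 kJ/mol

ΔH°rxn = 49.0 kJ/mol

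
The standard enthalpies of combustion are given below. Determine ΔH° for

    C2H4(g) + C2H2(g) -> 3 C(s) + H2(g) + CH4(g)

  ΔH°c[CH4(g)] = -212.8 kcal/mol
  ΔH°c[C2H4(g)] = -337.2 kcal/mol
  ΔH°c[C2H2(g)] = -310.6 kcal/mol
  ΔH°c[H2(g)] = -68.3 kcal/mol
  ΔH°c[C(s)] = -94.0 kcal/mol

With combustion enthalpies, reactants minus products:
= [1·(-337.2) + 1·(-310.6)] − [3·(-94.0) + 1·(-68.3) + 1·(-212.8)]
= -84.7 kcal/mol

ΔH° = -84.7 kcal/mol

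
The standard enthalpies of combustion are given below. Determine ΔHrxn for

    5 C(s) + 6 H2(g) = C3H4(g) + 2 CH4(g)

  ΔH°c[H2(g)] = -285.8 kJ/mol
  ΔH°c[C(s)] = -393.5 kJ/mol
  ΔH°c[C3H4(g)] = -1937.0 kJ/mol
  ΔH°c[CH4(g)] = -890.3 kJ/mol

ΔHrxn = 35.3 kJ/mol

Using ΔH = Σ nΔHc°(reactants) − Σ nΔHc°(products):
= [5·(-393.5) + 6·(-285.8)] − [1·(-1937.0) + 2·(-890.3)]
= 35.3 kJ/mol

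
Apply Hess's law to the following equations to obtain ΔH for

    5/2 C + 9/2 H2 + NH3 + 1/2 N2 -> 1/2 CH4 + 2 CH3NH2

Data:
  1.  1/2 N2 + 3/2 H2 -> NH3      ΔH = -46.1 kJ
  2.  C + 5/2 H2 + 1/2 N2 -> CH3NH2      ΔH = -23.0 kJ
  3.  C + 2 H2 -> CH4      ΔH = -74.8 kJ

ΔH = -37.3 kJ

eq. 1 reversed (reverse to put NH3 on the reactant side): +46.1 kJ
eq. 2 × 2 (×2 to match 2 CH3NH2 in the target): (2)·(-23.0) = -46.0 kJ
eq. 3 × 1/2 (scale by 1/2 for the 1/2 CH4): (1/2)·(-74.8) = -37.4 kJ
Since enthalpy is a state function, ΔH = (+46.1) + (-46.0) + (-37.4) = -37.3 kJ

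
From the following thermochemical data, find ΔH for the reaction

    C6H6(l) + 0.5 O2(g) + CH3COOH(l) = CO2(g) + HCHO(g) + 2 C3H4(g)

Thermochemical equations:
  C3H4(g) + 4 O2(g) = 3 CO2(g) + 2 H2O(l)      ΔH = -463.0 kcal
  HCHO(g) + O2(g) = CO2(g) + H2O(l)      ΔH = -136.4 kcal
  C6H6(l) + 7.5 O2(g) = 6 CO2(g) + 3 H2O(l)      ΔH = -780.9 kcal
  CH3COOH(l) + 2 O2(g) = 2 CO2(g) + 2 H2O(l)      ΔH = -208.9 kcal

ΔH = 72.6 kcal

equation 1 reversed and × 2 (C3H4(g) must end up as a product; scale by 2 for the 2 C3H4(g)): (-2)·(-463.0) = +926.0 kcal
equation 2 reversed (HCHO(g) must end up as a product): +136.4 kcal
equation 3 as written (C6H6(l) already on the reactant side): -780.9 kcal
equation 4 as written (CH3COOH(l) already on the reactant side): -208.9 kcal
Combining the equations, ΔH = (-2)·(-463.0) + (-1)·(-136.4) + (1)·(-780.9) + (1)·(-208.9) = 72.6 kcal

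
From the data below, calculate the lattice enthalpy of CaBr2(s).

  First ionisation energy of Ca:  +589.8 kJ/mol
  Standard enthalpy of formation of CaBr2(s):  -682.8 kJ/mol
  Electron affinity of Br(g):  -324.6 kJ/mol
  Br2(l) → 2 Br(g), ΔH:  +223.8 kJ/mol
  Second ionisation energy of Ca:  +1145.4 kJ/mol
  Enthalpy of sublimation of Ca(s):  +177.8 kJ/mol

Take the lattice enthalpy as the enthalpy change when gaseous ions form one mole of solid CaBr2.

U = -2170.4 kJ/mol

ΔHf° = 1·ΔHsub + 1·(ΣIE) + 1·D(Br2) + 2·EA + U
-682.8 = 1·(+177.8) + 1·(+1735.2) + 1·(+223.8) + 2·(-324.6) + U
U = -682.8 − (+1487.6) = -2170.4 kJ/mol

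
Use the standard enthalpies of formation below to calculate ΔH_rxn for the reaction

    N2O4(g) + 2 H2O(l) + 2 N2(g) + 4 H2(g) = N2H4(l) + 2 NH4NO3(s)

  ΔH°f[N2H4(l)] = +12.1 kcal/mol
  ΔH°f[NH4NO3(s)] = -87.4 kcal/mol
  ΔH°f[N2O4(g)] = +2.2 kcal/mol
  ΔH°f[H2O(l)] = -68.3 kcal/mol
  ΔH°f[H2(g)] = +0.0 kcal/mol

ΔH_rxn = -28.3 kcal/mol

Products: 1·(+12.1) + 2·(-87.4) = -162.7
Reactants: 1·(+2.2) + 2·(-68.3) + 2·(+0.0) + 4·(+0.0) = -134.4
ΔH_rxn = (-162.7) − (-134.4) = -28.3 kcal/mol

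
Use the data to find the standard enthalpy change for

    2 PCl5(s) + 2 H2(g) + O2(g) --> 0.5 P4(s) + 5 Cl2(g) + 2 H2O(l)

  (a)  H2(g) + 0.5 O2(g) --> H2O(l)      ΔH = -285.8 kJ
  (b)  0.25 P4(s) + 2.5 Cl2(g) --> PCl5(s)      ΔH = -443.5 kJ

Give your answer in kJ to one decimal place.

ΔH = 315.4 kJ

(a) × 2: (2)·(-285.8) = -571.6 kJ
(b) reversed and × 2: (-2)·(-443.5) = +887.0 kJ
Summing the manipulated equations, ΔH = (2)·(-285.8) + (-2)·(-443.5) = 315.4 kJ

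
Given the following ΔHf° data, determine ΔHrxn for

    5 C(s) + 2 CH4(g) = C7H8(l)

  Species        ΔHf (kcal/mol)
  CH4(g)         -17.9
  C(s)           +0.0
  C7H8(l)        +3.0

Products: 1·(+3.0) = +3.0
Reactants: 5·(+0.0) + 2·(-17.9) = -35.8
ΔHrxn = (+3.0) − (-35.8) = 38.8 kcal/mol

ΔHrxn = 38.8 kcal/mol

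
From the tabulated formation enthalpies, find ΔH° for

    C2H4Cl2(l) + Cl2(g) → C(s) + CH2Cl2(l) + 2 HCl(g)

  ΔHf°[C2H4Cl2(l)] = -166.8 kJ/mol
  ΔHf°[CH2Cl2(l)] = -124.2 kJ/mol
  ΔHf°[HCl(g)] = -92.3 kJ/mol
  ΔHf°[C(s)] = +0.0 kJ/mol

ΔH° = -142.0 kJ/mol

Products: 1·(+0.0) + 1·(-124.2) + 2·(-92.3) = -308.8
Reactants: 1·(-166.8) + 1·(+0.0) = -166.8
ΔH° = (-308.8) − (-166.8) = -142.0 kJ/mol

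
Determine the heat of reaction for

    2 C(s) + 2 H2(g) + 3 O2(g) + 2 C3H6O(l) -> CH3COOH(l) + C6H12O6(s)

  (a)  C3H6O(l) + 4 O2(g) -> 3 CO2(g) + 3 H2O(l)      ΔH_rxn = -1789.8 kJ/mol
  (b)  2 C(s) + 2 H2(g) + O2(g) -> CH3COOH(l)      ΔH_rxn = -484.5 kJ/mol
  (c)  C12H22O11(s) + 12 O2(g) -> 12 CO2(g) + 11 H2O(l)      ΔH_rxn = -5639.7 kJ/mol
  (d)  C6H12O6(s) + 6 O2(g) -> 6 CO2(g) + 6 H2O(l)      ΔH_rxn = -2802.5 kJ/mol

(a) × 2 (×2 to match 2 C3H6O(l) in the target): (2)·(-1789.8) = -3579.6 kJ/mol
(b) as written (CH3COOH(l) already on the product side): -484.5 kJ/mol
(c): not needed (C12H22O11(s) appears nowhere else).
(d) reversed (reverse to put C6H12O6(s) on the product side): +2802.5 kJ/mol
ΔH_rxn = (-3579.6) + (-484.5) + (+2802.5) = -1261.6 kJ/mol

ΔH_rxn = -1261.6 kJ/mol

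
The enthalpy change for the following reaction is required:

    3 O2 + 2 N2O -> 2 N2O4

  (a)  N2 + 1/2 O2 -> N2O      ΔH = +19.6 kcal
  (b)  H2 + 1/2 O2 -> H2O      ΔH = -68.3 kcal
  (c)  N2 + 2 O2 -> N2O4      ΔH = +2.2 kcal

ΔH = -34.8 kcal

(a) reversed and × 2 (N2O must end up as a reactant; ×2 to match 2 N2O in the target): (-2)·(+19.6) = -39.2 kcal
(b): not needed (H2 appears nowhere else).
(c) × 2 (scale by 2 for the 2 N2O4): (2)·(+2.2) = +4.4 kcal
ΔH = (-39.2) + (+4.4) = -34.8 kcal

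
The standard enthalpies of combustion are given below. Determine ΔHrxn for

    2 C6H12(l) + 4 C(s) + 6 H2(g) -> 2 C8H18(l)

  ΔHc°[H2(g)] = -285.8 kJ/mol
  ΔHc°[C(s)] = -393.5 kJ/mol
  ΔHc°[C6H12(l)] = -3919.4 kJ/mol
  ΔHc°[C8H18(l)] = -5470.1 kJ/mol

Using ΔH = Σ nΔHc°(reactants) − Σ nΔHc°(products):
= [2·(-3919.4) + 4·(-393.5) + 6·(-285.8)] − [2·(-5470.1)]
= -187.4 kJ/mol

ΔHrxn = -187.4 kJ/mol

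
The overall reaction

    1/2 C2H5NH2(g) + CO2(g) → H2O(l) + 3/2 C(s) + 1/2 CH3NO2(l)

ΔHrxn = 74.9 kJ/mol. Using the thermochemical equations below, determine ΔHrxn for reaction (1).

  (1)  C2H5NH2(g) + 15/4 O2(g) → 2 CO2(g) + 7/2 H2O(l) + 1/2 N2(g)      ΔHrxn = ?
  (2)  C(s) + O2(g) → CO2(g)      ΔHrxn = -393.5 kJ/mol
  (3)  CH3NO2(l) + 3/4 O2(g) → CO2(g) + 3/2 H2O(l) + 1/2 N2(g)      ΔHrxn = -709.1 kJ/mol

(1) × 1/2: contributes 1/2·x
(2) reversed and × 3/2: (-3/2)·(-393.5) = +590.25 kJ/mol
(3) reversed and × 1/2: (-1/2)·(-709.1) = +354.55 kJ/mol
+74.9 = (+590.25) + (+354.55) + 1/2·x
x = (+74.9 − (+944.8)) / (1/2) = -1739.8 kJ/mol

ΔHrxn = -1739.8 kJ/mol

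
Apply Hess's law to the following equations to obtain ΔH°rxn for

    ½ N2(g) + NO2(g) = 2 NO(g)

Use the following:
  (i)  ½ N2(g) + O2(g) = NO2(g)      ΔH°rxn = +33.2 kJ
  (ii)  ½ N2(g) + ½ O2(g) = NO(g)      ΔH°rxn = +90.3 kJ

ΔH°rxn = 147.4 kJ

(i) reversed: -33.2 kJ
(ii) × 2: (2)·(+90.3) = +180.6 kJ
ΔH°rxn = (-33.2) + (+180.6) = 147.4 kJ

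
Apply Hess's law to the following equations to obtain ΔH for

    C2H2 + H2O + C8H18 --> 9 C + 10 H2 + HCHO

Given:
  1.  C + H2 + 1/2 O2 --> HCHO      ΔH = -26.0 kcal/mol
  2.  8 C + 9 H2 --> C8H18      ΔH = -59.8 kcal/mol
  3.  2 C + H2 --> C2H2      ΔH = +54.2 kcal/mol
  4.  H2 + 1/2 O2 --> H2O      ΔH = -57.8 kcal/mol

eq. 1 as written (HCHO already on the product side): -26.0 kcal/mol
eq. 2 reversed (reverse to put C8H18 on the reactant side): +59.8 kcal/mol
eq. 3 reversed (C2H2 must end up as a reactant): -54.2 kcal/mol
eq. 4 reversed (reverse to put H2O on the reactant side): +57.8 kcal/mol
ΔH = (-26.0) + (+59.8) + (-54.2) + (+57.8) = 37.4 kcal/mol

ΔH = 37.4 kcal/mol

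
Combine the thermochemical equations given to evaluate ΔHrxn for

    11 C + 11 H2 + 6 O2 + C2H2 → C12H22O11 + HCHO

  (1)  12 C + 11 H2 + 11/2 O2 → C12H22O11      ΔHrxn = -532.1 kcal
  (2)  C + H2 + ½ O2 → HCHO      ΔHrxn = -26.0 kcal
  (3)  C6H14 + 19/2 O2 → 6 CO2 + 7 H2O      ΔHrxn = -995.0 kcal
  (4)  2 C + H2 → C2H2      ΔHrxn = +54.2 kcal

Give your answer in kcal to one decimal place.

ΔHrxn = -612.3 kcal

(1) as written: -532.1 kcal
(2) as written: -26.0 kcal
(3): not needed.
(4) reversed: -54.2 kcal
By Hess's law, ΔHrxn = (1)·(-532.1) + (1)·(-26.0) + (-1)·(+54.2) = -612.3 kcal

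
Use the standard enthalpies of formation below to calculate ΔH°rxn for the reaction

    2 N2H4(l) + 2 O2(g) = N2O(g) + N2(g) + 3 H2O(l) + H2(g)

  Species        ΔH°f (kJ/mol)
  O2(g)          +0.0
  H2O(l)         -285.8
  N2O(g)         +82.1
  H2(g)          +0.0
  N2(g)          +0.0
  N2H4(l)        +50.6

ΔH°rxn = Σ nΔHf°(products) − Σ nΔHf°(reactants).
Products: 1·(+82.1) + 1·(+0.0) + 3·(-285.8) + 1·(+0.0) = -775.3
Reactants: 2·(+50.6) + 2·(+0.0) = +101.2
ΔH°rxn = (-775.3) − (+101.2) = -876.5 kJ/mol

ΔH°rxn = -876.5 kJ/mol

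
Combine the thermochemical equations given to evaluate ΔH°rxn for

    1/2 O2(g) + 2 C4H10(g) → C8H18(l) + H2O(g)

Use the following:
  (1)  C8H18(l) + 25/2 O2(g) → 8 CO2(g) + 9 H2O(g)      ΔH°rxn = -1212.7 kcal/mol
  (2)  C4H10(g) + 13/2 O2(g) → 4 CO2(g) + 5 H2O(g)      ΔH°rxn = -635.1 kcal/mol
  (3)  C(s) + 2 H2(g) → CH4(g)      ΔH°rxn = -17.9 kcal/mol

(1) reversed (C8H18(l) must end up as a product): +1212.7 kcal/mol
(2) × 2 (×2 to match 2 C4H10(g) in the target): (2)·(-635.1) = -1270.2 kcal/mol
(3): not needed (C(s) appears nowhere else).
ΔH°rxn = (+1212.7) + (-1270.2) = -57.5 kcal/mol

ΔH°rxn = -57.5 kcal/mol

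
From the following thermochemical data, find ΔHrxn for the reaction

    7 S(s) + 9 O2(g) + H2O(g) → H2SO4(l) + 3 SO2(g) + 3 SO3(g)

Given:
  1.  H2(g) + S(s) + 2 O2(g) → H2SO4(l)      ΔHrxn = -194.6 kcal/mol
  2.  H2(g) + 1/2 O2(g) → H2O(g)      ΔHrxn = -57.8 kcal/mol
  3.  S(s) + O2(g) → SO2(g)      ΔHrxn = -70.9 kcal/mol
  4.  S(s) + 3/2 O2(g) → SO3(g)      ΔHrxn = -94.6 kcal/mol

ΔHrxn = -633.3 kcal/mol

eq. 1 as written: -194.6 kcal/mol
eq. 2 reversed: +57.8 kcal/mol
eq. 3 × 3: (3)·(-70.9) = -212.7 kcal/mol
eq. 4 × 3: (3)·(-94.6) = -283.8 kcal/mol
Since enthalpy is a state function, ΔHrxn = (-194.6) + (+57.8) + (-212.7) + (-283.8) = -633.3 kcal/mol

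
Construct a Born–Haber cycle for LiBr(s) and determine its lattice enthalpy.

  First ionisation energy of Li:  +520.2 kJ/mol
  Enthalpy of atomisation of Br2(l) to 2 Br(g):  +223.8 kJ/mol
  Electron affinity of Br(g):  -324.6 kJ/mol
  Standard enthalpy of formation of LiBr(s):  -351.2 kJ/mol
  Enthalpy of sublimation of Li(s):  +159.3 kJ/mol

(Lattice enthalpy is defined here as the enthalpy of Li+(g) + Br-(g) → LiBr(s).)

U = -818.0 kJ/mol

ΔHf° = 1·ΔHsub + 1·(ΣIE) + 1/2·D(Br2) + 1·EA + U
-351.2 = 1·(+159.3) + 1·(+520.2) + 1/2·(+223.8) + 1·(-324.6) + U
U = -351.2 − (+466.8) = -818.0 kJ/mol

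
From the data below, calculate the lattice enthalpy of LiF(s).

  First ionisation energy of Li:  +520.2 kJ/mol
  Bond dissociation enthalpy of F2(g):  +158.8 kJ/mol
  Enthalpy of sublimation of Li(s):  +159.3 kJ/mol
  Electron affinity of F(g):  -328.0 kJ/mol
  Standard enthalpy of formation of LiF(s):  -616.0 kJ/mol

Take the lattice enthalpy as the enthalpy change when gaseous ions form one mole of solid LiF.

ΔHf° = 1·ΔHsub + 1·(ΣIE) + 1/2·D(F2) + 1·EA + U
-616.0 = 1·(+159.3) + 1·(+520.2) + 1/2·(+158.8) + 1·(-328.0) + U
U = -616.0 − (+430.9) = -1046.9 kJ/mol

U = -1046.9 kJ/mol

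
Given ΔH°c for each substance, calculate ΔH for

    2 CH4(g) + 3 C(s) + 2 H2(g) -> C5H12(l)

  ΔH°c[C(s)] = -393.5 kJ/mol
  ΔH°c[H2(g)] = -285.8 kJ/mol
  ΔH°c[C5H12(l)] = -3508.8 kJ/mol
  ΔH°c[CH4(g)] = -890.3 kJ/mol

With combustion enthalpies, reactants minus products:
= [2·(-890.3) + 3·(-393.5) + 2·(-285.8)] − [1·(-3508.8)]
= -23.9 kJ/mol

ΔH = -23.9 kJ/mol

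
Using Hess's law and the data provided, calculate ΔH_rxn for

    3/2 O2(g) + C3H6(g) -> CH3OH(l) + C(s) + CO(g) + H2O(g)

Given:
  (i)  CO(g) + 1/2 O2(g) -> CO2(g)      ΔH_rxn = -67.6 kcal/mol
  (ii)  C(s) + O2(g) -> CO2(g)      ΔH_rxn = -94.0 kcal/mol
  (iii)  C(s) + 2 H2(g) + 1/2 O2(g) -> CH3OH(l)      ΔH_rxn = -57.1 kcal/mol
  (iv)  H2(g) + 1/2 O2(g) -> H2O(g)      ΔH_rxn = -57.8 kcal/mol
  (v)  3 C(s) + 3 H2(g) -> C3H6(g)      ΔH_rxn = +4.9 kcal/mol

ΔH_rxn = -146.2 kcal/mol

(i) reversed: +67.6 kcal/mol
(ii) as written: -94.0 kcal/mol
(iii) as written: -57.1 kcal/mol
(iv) as written: -57.8 kcal/mol
(v) reversed: -4.9 kcal/mol
Combining the equations, ΔH_rxn = (+67.6) + (-94.0) + (-57.1) + (-57.8) + (-4.9) = -146.2 kcal/mol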